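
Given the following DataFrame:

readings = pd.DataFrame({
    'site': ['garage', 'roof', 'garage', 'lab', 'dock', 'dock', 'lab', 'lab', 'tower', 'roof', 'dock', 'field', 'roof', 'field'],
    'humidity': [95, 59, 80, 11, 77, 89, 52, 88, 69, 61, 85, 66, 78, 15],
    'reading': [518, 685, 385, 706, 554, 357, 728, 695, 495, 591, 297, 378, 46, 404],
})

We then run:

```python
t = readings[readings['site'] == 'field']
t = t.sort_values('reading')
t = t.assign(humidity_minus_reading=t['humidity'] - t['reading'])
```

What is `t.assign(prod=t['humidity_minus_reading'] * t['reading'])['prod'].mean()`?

filter rows where site == 'field':
     site  humidity  reading
11  field        66      378
13  field        15      404
sort by reading:
     site  humidity  reading
11  field        66      378
13  field        15      404
add column humidity_minus_reading = t['humidity'] - t['reading']:
     site  humidity  reading  humidity_minus_reading
11  field        66      378                    -312
13  field        15      404                    -389
add column prod = t['humidity_minus_reading'] * t['reading']:
     site  humidity  reading  humidity_minus_reading    prod
11  field        66      378                    -312 -117936
13  field        15      404                    -389 -157156
Then the mean of column 'prod': -137546.0

-137546.0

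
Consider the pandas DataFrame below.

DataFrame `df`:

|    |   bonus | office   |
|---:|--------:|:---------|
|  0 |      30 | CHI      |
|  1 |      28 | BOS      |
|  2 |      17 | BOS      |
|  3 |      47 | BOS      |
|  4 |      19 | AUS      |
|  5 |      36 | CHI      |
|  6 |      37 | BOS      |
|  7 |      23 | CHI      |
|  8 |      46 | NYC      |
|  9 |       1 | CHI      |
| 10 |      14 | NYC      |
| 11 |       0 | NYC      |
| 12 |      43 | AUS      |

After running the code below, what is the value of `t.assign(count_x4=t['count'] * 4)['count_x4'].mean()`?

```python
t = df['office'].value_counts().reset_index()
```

13.0

value_counts of office:
office
CHI    4
BOS    4
NYC    3
AUS    2
Name: count, dtype: int64
reset_index():
  office  count
0    CHI      4
1    BOS      4
2    NYC      3
3    AUS      2
add column count_x4 = t['count'] * 4:
  office  count  count_x4
0    CHI      4        16
1    BOS      4        16
2    NYC      3        12
3    AUS      2         8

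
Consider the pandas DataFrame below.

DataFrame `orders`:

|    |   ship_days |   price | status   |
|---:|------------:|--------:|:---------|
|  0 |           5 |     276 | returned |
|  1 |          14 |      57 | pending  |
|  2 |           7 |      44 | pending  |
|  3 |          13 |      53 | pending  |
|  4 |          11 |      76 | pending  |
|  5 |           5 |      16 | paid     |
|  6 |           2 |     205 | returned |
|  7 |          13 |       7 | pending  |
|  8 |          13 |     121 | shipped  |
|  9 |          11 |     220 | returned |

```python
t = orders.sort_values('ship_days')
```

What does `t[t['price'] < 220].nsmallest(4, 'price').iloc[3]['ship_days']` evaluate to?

13

sort by ship_days:
   ship_days  price    status
6          2    205  returned
0          5    276  returned
5          5     16      paid
2          7     44   pending
4         11     76   pending
9         11    220  returned
3         13     53   pending
7         13      7   pending
8         13    121   shipped
1         14     57   pending
filter rows where price < 220:
   ship_days  price    status
6          2    205  returned
5          5     16      paid
2          7     44   pending
4         11     76   pending
3         13     53   pending
7         13      7   pending
8         13    121   shipped
1         14     57   pending
take 4 rows with smallest price:
   ship_days  price   status
7         13      7  pending
5          5     16     paid
2          7     44  pending
3         13     53  pending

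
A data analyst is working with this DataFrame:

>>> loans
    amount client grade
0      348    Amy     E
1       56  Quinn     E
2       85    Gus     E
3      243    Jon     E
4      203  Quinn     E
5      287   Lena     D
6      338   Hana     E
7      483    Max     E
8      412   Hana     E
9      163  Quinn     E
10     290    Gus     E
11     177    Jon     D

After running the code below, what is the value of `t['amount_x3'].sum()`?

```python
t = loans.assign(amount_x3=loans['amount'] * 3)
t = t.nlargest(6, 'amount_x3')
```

6474

add column amount_x3 = loans['amount'] * 3:
    amount client grade  amount_x3
0      348    Amy     E       1044
1       56  Quinn     E        168
2       85    Gus     E        255
3      243    Jon     E        729
4      203  Quinn     E        609
5      287   Lena     D        861
6      338   Hana     E       1014
7      483    Max     E       1449
8      412   Hana     E       1236
9      163  Quinn     E        489
10     290    Gus     E        870
11     177    Jon     D        531
take 6 rows with largest amount_x3:
    amount client grade  amount_x3
7      483    Max     E       1449
8      412   Hana     E       1236
0      348    Amy     E       1044
6      338   Hana     E       1014
10     290    Gus     E        870
5      287   Lena     D        861
Taking the sum of column 'amount_x3' gives 6474.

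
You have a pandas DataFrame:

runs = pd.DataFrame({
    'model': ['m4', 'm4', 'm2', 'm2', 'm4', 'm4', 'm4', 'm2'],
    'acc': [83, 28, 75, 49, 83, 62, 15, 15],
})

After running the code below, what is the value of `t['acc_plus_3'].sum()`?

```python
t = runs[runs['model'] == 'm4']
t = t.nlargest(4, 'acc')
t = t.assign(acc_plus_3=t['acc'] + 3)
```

filter rows where model == 'm4':
  model  acc
0    m4   83
1    m4   28
4    m4   83
5    m4   62
6    m4   15
take 4 rows with largest acc:
  model  acc
0    m4   83
4    m4   83
5    m4   62
1    m4   28
add column acc_plus_3 = t['acc'] + 3:
  model  acc  acc_plus_3
0    m4   83          86
4    m4   83          86
5    m4   62          65
1    m4   28          31
sum of column 'acc_plus_3' → 268

268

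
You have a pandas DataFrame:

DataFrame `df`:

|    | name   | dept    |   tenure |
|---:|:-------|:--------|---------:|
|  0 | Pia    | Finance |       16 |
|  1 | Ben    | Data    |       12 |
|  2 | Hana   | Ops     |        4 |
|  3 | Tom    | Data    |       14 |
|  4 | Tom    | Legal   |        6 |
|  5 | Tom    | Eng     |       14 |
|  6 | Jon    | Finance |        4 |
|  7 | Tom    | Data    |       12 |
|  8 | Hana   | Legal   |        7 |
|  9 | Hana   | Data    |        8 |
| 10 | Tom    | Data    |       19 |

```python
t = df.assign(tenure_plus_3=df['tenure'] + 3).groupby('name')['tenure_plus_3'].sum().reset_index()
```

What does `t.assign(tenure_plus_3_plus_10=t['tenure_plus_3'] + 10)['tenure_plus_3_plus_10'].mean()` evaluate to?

39.8

add column tenure_plus_3 = df['tenure'] + 3:
    name     dept  tenure  tenure_plus_3
0    Pia  Finance      16             19
1    Ben     Data      12             15
2   Hana      Ops       4              7
3    Tom     Data      14             17
4    Tom    Legal       6              9
5    Tom      Eng      14             17
6    Jon  Finance       4              7
7    Tom     Data      12             15
8   Hana    Legal       7             10
9   Hana     Data       8             11
10   Tom     Data      19             22
group by name, sum of tenure_plus_3:
name
Ben     15
Hana    28
Jon      7
Pia     19
Tom     80
Name: tenure_plus_3, dtype: int64
reset_index():
   name  tenure_plus_3
0   Ben             15
1  Hana             28
2   Jon              7
3   Pia             19
4   Tom             80
add column tenure_plus_3_plus_10 = t['tenure_plus_3'] + 10:
   name  tenure_plus_3  tenure_plus_3_plus_10
0   Ben             15                     25
1  Hana             28                     38
2   Jon              7                     17
3   Pia             19                     29
4   Tom             80                     90
Then the mean of column 'tenure_plus_3_plus_10': 39.8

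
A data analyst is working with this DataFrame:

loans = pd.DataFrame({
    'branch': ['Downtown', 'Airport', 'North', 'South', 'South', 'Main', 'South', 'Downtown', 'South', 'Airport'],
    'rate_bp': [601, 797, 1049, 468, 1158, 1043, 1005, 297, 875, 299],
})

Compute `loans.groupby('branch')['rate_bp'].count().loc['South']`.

group by branch, count of rate_bp:
branch
Airport     2
Downtown    2
Main        1
North       1
South       4
Name: rate_bp, dtype: int64
value at index 'South' → 4

4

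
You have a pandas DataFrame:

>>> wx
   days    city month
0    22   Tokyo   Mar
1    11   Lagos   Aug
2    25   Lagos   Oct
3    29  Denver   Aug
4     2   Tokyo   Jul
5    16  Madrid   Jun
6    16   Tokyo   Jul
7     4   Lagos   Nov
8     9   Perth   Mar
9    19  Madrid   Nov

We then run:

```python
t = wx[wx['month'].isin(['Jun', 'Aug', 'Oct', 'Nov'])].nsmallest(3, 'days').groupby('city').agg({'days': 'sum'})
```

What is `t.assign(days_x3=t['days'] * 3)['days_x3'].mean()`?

46.5

filter rows where month in ['Jun', 'Aug', 'Oct', 'Nov']:
   days    city month
1    11   Lagos   Aug
2    25   Lagos   Oct
3    29  Denver   Aug
5    16  Madrid   Jun
7     4   Lagos   Nov
9    19  Madrid   Nov
take 3 rows with smallest days:
   days    city month
7     4   Lagos   Nov
1    11   Lagos   Aug
5    16  Madrid   Jun
group by city, sum of days:
        days
city        
Lagos     15
Madrid    16
add column days_x3 = t['days'] * 3:
        days  days_x3
city                 
Lagos     15       45
Madrid    16       48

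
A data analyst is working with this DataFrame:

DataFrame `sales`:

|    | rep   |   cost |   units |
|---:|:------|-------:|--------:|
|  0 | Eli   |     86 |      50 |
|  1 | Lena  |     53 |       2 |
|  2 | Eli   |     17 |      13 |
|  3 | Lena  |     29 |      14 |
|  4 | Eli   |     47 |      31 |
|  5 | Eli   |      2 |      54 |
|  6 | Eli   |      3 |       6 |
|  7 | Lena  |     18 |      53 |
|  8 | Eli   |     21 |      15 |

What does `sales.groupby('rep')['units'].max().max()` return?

54

group by rep, max of units:
rep
Eli     54
Lena    53
Name: units, dtype: int64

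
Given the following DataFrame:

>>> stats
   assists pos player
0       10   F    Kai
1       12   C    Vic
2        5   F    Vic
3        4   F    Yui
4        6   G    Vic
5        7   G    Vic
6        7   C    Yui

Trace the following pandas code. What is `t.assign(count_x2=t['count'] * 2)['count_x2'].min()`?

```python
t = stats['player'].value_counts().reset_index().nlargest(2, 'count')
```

4

value_counts of player:
player
Vic    4
Yui    2
Kai    1
Name: count, dtype: int64
reset_index():
  player  count
0    Vic      4
1    Yui      2
2    Kai      1
take 2 rows with largest count:
  player  count
0    Vic      4
1    Yui      2
add column count_x2 = t['count'] * 2:
  player  count  count_x2
0    Vic      4         8
1    Yui      2         4
Then the min of column 'count_x2': 4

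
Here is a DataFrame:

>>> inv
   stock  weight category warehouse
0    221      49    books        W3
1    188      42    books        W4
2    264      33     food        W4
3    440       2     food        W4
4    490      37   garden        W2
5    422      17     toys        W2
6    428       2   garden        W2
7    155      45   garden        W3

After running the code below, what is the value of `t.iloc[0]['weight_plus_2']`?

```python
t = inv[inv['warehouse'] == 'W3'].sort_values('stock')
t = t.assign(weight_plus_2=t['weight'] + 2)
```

filter rows where warehouse == 'W3':
   stock  weight category warehouse
0    221      49    books        W3
7    155      45   garden        W3
sort by stock:
   stock  weight category warehouse
7    155      45   garden        W3
0    221      49    books        W3
add column weight_plus_2 = t['weight'] + 2:
   stock  weight category warehouse  weight_plus_2
7    155      45   garden        W3             47
0    221      49    books        W3             51
Reading off the value at position 0, column 'weight_plus_2', we get 47.

47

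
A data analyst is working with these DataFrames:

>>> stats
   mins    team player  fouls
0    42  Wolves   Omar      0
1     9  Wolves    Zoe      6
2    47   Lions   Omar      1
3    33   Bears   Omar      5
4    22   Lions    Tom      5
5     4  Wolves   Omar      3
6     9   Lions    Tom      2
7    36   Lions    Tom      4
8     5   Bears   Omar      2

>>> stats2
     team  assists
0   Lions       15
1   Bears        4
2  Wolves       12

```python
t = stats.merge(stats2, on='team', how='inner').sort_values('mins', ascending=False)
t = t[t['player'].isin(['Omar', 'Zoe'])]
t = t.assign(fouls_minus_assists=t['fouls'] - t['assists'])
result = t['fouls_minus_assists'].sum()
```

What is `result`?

merge on 'team' (how='inner') → 9 rows:
   mins    team player  fouls  assists
0    42  Wolves   Omar      0       12
1     9  Wolves    Zoe      6       12
2    47   Lions   Omar      1       15
3    33   Bears   Omar      5        4
4    22   Lions    Tom      5       15
5     4  Wolves   Omar      3       12
6     9   Lions    Tom      2       15
7    36   Lions    Tom      4       15
8     5   Bears   Omar      2        4
sort by mins descending:
   mins    team player  fouls  assists
2    47   Lions   Omar      1       15
0    42  Wolves   Omar      0       12
7    36   Lions    Tom      4       15
3    33   Bears   Omar      5        4
4    22   Lions    Tom      5       15
1     9  Wolves    Zoe      6       12
6     9   Lions    Tom      2       15
8     5   Bears   Omar      2        4
5     4  Wolves   Omar      3       12
filter rows where player in ['Omar', 'Zoe']:
   mins    team player  fouls  assists
2    47   Lions   Omar      1       15
0    42  Wolves   Omar      0       12
3    33   Bears   Omar      5        4
1     9  Wolves    Zoe      6       12
8     5   Bears   Omar      2        4
5     4  Wolves   Omar      3       12
add column fouls_minus_assists = t['fouls'] - t['assists']:
   mins    team player  fouls  assists  fouls_minus_assists
2    47   Lions   Omar      1       15                  -14
0    42  Wolves   Omar      0       12                  -12
3    33   Bears   Omar      5        4                    1
1     9  Wolves    Zoe      6       12                   -6
8     5   Bears   Omar      2        4                   -2
5     4  Wolves   Omar      3       12                   -9
Taking the sum of column 'fouls_minus_assists' gives -42.

-42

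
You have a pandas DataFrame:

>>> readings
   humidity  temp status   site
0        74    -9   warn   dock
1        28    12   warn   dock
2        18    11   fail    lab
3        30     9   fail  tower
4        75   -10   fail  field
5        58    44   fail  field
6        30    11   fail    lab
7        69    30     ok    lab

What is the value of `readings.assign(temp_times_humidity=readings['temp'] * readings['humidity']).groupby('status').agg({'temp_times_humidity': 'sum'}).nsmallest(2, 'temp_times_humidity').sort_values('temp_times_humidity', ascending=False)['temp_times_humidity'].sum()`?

1740

add column temp_times_humidity = readings['temp'] * readings['humidity']:
   humidity  temp status   site  temp_times_humidity
0        74    -9   warn   dock                 -666
1        28    12   warn   dock                  336
2        18    11   fail    lab                  198
3        30     9   fail  tower                  270
4        75   -10   fail  field                 -750
5        58    44   fail  field                 2552
6        30    11   fail    lab                  330
7        69    30     ok    lab                 2070
group by status, sum of temp_times_humidity:
        temp_times_humidity
status                     
fail                   2600
ok                     2070
warn                   -330
take 2 rows with smallest temp_times_humidity:
        temp_times_humidity
status                     
warn                   -330
ok                     2070
sort by temp_times_humidity descending:
        temp_times_humidity
status                     
ok                     2070
warn                   -330
So sum() = 1740.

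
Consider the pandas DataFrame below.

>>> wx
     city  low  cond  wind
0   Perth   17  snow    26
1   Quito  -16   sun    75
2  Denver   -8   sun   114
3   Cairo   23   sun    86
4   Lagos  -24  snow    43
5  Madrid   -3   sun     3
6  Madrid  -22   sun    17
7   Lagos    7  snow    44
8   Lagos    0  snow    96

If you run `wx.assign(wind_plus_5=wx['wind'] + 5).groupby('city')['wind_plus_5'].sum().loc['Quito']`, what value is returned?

add column wind_plus_5 = wx['wind'] + 5:
     city  low  cond  wind  wind_plus_5
0   Perth   17  snow    26           31
1   Quito  -16   sun    75           80
2  Denver   -8   sun   114          119
3   Cairo   23   sun    86           91
4   Lagos  -24  snow    43           48
5  Madrid   -3   sun     3            8
6  Madrid  -22   sun    17           22
7   Lagos    7  snow    44           49
8   Lagos    0  snow    96          101
group by city, sum of wind_plus_5:
city
Cairo      91
Denver    119
Lagos     198
Madrid     30
Perth      31
Quito      80
Name: wind_plus_5, dtype: int64
So loc['Quito'] = 80.

80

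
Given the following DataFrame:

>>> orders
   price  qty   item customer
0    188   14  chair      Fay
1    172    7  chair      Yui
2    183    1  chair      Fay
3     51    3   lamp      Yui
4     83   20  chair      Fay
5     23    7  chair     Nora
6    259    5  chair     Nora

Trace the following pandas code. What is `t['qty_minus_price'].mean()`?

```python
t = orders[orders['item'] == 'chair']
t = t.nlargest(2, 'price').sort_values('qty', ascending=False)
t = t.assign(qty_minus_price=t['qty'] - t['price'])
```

-214.0

filter rows where item == 'chair':
   price  qty   item customer
0    188   14  chair      Fay
1    172    7  chair      Yui
2    183    1  chair      Fay
4     83   20  chair      Fay
5     23    7  chair     Nora
6    259    5  chair     Nora
take 2 rows with largest price:
   price  qty   item customer
6    259    5  chair     Nora
0    188   14  chair      Fay
sort by qty descending:
   price  qty   item customer
0    188   14  chair      Fay
6    259    5  chair     Nora
add column qty_minus_price = t['qty'] - t['price']:
   price  qty   item customer  qty_minus_price
0    188   14  chair      Fay             -174
6    259    5  chair     Nora             -254
So mean() = -214.0.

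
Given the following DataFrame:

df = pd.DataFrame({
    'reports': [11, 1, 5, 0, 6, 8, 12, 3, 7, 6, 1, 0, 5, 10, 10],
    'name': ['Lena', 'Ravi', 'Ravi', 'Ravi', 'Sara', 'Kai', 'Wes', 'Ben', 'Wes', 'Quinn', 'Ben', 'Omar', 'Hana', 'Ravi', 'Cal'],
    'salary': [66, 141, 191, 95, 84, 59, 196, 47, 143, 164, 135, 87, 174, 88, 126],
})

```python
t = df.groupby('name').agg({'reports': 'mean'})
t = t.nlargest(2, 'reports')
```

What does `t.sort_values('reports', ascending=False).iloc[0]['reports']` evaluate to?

11.0

group by name, mean of reports:
       reports
name          
Ben        2.0
Cal       10.0
Hana       5.0
Kai        8.0
Lena      11.0
Omar       0.0
Quinn      6.0
Ravi       4.0
Sara       6.0
Wes        9.5
take 2 rows with largest reports:
      reports
name         
Lena     11.0
Cal      10.0
sort by reports descending:
      reports
name         
Lena     11.0
Cal      10.0
Reading off the value at position 0, column 'reports', we get 11.0.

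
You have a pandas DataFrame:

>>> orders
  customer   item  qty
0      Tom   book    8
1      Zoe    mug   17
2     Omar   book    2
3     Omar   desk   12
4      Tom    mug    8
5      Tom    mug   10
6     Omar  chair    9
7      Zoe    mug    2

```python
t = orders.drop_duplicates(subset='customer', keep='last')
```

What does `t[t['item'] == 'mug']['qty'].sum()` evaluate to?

drop duplicate customer (keep=last):
  customer   item  qty
5      Tom    mug   10
6     Omar  chair    9
7      Zoe    mug    2
filter rows where item == 'mug':
  customer item  qty
5      Tom  mug   10
7      Zoe  mug    2

12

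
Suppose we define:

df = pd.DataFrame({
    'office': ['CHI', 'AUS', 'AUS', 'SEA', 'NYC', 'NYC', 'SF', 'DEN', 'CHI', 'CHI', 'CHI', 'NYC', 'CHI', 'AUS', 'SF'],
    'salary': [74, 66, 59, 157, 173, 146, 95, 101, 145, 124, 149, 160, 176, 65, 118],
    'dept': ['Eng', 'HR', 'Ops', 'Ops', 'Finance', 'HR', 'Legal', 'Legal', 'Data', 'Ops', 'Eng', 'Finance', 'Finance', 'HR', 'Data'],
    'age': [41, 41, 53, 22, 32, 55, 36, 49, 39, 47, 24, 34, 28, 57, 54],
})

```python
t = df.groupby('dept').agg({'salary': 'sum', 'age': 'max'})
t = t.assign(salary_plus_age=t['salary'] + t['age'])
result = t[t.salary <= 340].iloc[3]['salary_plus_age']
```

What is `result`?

group by dept: sum(salary), max(age):
         salary  age
dept                
Data        263   54
Eng         223   41
Finance     509   34
HR          277   57
Legal       196   49
Ops         340   53
add column salary_plus_age = t['salary'] + t['age']:
         salary  age  salary_plus_age
dept                                 
Data        263   54              317
Eng         223   41              264
Finance     509   34              543
HR          277   57              334
Legal       196   49              245
Ops         340   53              393
filter rows where salary <= 340:
       salary  age  salary_plus_age
dept                               
Data      263   54              317
Eng       223   41              264
HR        277   57              334
Legal     196   49              245
Ops       340   53              393

245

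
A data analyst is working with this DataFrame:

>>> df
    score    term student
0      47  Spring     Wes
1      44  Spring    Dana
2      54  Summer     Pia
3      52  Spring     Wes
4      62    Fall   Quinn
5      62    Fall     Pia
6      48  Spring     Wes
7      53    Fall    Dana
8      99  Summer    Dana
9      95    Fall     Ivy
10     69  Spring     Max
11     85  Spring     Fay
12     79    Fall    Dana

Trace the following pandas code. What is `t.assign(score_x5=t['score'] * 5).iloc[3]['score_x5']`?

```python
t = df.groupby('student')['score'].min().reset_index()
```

345

group by student, min of score:
student
Dana     44
Fay      85
Ivy      95
Max      69
Pia      54
Quinn    62
Wes      47
Name: score, dtype: int64
reset_index():
  student  score
0    Dana     44
1     Fay     85
2     Ivy     95
3     Max     69
4     Pia     54
5   Quinn     62
6     Wes     47
add column score_x5 = t['score'] * 5:
  student  score  score_x5
0    Dana     44       220
1     Fay     85       425
2     Ivy     95       475
3     Max     69       345
4     Pia     54       270
5   Quinn     62       310
6     Wes     47       235
Finally, value at position 3, column 'score_x5' = 345.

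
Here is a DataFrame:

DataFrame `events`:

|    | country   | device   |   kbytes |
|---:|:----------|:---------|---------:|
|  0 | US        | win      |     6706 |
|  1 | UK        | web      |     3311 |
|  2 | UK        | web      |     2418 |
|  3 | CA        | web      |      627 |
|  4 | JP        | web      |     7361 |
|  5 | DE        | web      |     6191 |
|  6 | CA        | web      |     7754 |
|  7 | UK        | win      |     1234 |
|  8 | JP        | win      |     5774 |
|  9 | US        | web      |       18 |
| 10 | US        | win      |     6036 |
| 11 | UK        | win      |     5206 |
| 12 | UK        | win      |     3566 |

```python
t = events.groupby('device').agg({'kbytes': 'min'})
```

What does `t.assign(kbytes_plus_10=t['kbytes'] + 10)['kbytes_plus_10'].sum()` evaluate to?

1272

group by device, min of kbytes:
        kbytes
device        
web         18
win       1234
add column kbytes_plus_10 = t['kbytes'] + 10:
        kbytes  kbytes_plus_10
device                        
web         18              28
win       1234            1244
Finally, sum of column 'kbytes_plus_10' = 1272.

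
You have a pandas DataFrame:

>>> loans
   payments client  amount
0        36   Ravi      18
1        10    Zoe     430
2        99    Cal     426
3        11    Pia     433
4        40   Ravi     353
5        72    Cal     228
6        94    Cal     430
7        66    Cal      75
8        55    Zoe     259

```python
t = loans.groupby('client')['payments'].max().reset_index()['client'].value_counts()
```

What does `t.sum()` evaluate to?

group by client, max of payments:
client
Cal     99
Pia     11
Ravi    40
Zoe     55
Name: payments, dtype: int64
reset_index():
  client  payments
0    Cal        99
1    Pia        11
2   Ravi        40
3    Zoe        55
value_counts of client:
client
Cal     1
Pia     1
Ravi    1
Zoe     1
Name: count, dtype: int64
Then the sum of the resulting series: 4

4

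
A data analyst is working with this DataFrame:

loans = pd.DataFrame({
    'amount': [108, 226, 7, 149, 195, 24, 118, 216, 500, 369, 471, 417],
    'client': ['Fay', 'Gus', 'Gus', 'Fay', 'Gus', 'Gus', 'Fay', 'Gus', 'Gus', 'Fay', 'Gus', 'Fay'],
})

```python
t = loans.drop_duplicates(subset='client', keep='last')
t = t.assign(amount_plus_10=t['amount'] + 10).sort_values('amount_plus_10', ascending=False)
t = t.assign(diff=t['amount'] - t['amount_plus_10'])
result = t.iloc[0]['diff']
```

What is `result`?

-10

drop duplicate client (keep=last):
    amount client
10     471    Gus
11     417    Fay
add column amount_plus_10 = t['amount'] + 10:
    amount client  amount_plus_10
10     471    Gus             481
11     417    Fay             427
sort by amount_plus_10 descending:
    amount client  amount_plus_10
10     471    Gus             481
11     417    Fay             427
add column diff = t['amount'] - t['amount_plus_10']:
    amount client  amount_plus_10  diff
10     471    Gus             481   -10
11     417    Fay             427   -10
Finally, value at position 0, column 'diff' = -10.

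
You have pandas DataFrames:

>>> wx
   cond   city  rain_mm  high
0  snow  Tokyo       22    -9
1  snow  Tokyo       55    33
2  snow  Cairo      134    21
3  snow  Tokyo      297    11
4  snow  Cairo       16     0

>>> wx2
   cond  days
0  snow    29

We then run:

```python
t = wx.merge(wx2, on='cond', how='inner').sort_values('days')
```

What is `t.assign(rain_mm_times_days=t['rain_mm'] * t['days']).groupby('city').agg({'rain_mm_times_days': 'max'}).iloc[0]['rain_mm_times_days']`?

3886

merge on 'cond' (how='inner') → 5 rows:
   cond   city  rain_mm  high  days
0  snow  Tokyo       22    -9    29
1  snow  Tokyo       55    33    29
2  snow  Cairo      134    21    29
3  snow  Tokyo      297    11    29
4  snow  Cairo       16     0    29
sort by days:
   cond   city  rain_mm  high  days
0  snow  Tokyo       22    -9    29
1  snow  Tokyo       55    33    29
2  snow  Cairo      134    21    29
3  snow  Tokyo      297    11    29
4  snow  Cairo       16     0    29
add column rain_mm_times_days = t['rain_mm'] * t['days']:
   cond   city  rain_mm  high  days  rain_mm_times_days
0  snow  Tokyo       22    -9    29                 638
1  snow  Tokyo       55    33    29                1595
2  snow  Cairo      134    21    29                3886
3  snow  Tokyo      297    11    29                8613
4  snow  Cairo       16     0    29                 464
group by city, max of rain_mm_times_days:
       rain_mm_times_days
city                     
Cairo                3886
Tokyo                8613
value at position 0, column 'rain_mm_times_days' → 3886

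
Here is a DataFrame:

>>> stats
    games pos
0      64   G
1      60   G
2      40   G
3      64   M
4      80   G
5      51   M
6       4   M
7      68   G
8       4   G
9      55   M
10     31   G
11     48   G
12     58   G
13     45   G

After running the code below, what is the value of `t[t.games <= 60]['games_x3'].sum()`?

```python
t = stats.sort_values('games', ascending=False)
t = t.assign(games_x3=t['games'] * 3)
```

1188

sort by games descending:
    games pos
4      80   G
7      68   G
0      64   G
3      64   M
1      60   G
12     58   G
9      55   M
5      51   M
11     48   G
13     45   G
2      40   G
10     31   G
6       4   M
8       4   G
add column games_x3 = t['games'] * 3:
    games pos  games_x3
4      80   G       240
7      68   G       204
0      64   G       192
3      64   M       192
1      60   G       180
12     58   G       174
9      55   M       165
5      51   M       153
11     48   G       144
13     45   G       135
2      40   G       120
10     31   G        93
6       4   M        12
8       4   G        12
filter rows where games <= 60:
    games pos  games_x3
1      60   G       180
12     58   G       174
9      55   M       165
5      51   M       153
11     48   G       144
13     45   G       135
2      40   G       120
10     31   G        93
6       4   M        12
8       4   G        12
So sum() = 1188.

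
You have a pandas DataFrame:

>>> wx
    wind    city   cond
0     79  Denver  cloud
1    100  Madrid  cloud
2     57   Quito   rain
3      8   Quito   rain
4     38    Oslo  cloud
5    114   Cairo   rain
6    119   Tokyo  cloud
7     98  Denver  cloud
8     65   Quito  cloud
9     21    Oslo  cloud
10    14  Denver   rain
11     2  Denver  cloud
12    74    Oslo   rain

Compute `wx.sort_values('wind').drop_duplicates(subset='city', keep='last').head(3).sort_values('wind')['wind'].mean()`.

79.0

sort by wind:
    wind    city   cond
11     2  Denver  cloud
3      8   Quito   rain
10    14  Denver   rain
9     21    Oslo  cloud
4     38    Oslo  cloud
2     57   Quito   rain
8     65   Quito  cloud
12    74    Oslo   rain
0     79  Denver  cloud
7     98  Denver  cloud
1    100  Madrid  cloud
5    114   Cairo   rain
6    119   Tokyo  cloud
drop duplicate city (keep=last):
    wind    city   cond
8     65   Quito  cloud
12    74    Oslo   rain
7     98  Denver  cloud
1    100  Madrid  cloud
5    114   Cairo   rain
6    119   Tokyo  cloud
take first 3 rows:
    wind    city   cond
8     65   Quito  cloud
12    74    Oslo   rain
7     98  Denver  cloud
sort by wind:
    wind    city   cond
8     65   Quito  cloud
12    74    Oslo   rain
7     98  Denver  cloud
mean of column 'wind' → 79.0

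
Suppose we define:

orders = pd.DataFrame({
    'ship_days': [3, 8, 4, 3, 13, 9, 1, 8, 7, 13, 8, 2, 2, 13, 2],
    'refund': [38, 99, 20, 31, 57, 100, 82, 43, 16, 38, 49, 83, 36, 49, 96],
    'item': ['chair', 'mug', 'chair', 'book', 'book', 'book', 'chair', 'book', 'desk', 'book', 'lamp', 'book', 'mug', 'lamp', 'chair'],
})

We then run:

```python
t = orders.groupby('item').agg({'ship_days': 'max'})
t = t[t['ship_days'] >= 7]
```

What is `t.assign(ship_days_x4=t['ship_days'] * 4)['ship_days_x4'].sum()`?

group by item, max of ship_days:
       ship_days
item            
book          13
chair          4
desk           7
lamp          13
mug            8
filter rows where ship_days >= 7:
      ship_days
item           
book         13
desk          7
lamp         13
mug           8
add column ship_days_x4 = t['ship_days'] * 4:
      ship_days  ship_days_x4
item                         
book         13            52
desk          7            28
lamp         13            52
mug           8            32

164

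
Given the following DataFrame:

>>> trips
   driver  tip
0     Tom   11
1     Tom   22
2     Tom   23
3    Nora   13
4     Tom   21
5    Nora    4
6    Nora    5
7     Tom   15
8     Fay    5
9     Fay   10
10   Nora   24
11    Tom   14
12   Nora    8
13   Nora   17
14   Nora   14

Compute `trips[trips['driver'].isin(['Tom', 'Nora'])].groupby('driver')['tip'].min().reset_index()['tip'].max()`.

11

filter rows where driver in ['Tom', 'Nora']:
   driver  tip
0     Tom   11
1     Tom   22
2     Tom   23
3    Nora   13
4     Tom   21
5    Nora    4
6    Nora    5
7     Tom   15
10   Nora   24
11    Tom   14
12   Nora    8
13   Nora   17
14   Nora   14
group by driver, min of tip:
driver
Nora     4
Tom     11
Name: tip, dtype: int64
reset_index():
  driver  tip
0   Nora    4
1    Tom   11
Reading off the max of column 'tip', we get 11.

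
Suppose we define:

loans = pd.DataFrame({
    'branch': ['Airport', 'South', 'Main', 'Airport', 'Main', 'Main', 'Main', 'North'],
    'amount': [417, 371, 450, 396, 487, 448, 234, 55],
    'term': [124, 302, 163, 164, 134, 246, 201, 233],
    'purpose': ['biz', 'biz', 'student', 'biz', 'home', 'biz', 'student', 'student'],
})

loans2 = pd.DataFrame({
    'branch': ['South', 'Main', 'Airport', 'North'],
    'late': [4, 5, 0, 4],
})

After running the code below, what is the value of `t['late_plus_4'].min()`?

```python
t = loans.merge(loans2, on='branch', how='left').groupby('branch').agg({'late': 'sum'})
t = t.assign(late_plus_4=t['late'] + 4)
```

merge on 'branch' (how='left') → 8 rows:
    branch  amount  term  purpose  late
0  Airport     417   124      biz     0
1    South     371   302      biz     4
2     Main     450   163  student     5
3  Airport     396   164      biz     0
4     Main     487   134     home     5
5     Main     448   246      biz     5
6     Main     234   201  student     5
7    North      55   233  student     4
group by branch, sum of late:
         late
branch       
Airport     0
Main       20
North       4
South       4
add column late_plus_4 = t['late'] + 4:
         late  late_plus_4
branch                    
Airport     0            4
Main       20           24
North       4            8
South       4            8

4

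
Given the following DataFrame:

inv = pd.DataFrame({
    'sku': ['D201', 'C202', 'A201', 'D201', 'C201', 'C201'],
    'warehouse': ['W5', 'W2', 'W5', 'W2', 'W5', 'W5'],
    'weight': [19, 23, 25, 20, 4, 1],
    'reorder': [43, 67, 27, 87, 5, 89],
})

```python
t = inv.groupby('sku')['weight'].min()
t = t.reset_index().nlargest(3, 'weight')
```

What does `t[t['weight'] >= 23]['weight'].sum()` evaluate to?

group by sku, min of weight:
sku
A201    25
C201     1
C202    23
D201    19
Name: weight, dtype: int64
reset_index():
    sku  weight
0  A201      25
1  C201       1
2  C202      23
3  D201      19
take 3 rows with largest weight:
    sku  weight
0  A201      25
2  C202      23
3  D201      19
filter rows where weight >= 23:
    sku  weight
0  A201      25
2  C202      23
Finally, sum of column 'weight' = 48.

48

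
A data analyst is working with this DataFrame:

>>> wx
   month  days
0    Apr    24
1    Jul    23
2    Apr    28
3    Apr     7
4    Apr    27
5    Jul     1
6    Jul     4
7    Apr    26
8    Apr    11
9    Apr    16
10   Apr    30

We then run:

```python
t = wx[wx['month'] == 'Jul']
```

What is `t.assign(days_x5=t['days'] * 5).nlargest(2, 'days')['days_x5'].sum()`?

filter rows where month == 'Jul':
  month  days
1   Jul    23
5   Jul     1
6   Jul     4
add column days_x5 = t['days'] * 5:
  month  days  days_x5
1   Jul    23      115
5   Jul     1        5
6   Jul     4       20
take 2 rows with largest days:
  month  days  days_x5
1   Jul    23      115
6   Jul     4       20
sum of column 'days_x5' → 135

135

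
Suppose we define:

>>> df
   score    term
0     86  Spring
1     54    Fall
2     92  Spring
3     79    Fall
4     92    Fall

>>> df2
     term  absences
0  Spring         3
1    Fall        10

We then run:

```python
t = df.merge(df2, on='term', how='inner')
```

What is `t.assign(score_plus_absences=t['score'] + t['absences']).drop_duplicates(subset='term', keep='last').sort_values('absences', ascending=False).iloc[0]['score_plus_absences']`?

102

merge on 'term' (how='inner') → 5 rows:
   score    term  absences
0     86  Spring         3
1     54    Fall        10
2     92  Spring         3
3     79    Fall        10
4     92    Fall        10
add column score_plus_absences = t['score'] + t['absences']:
   score    term  absences  score_plus_absences
0     86  Spring         3                   89
1     54    Fall        10                   64
2     92  Spring         3                   95
3     79    Fall        10                   89
4     92    Fall        10                  102
drop duplicate term (keep=last):
   score    term  absences  score_plus_absences
2     92  Spring         3                   95
4     92    Fall        10                  102
sort by absences descending:
   score    term  absences  score_plus_absences
4     92    Fall        10                  102
2     92  Spring         3                   95
So iloc[0]['score_plus_absences'] = 102.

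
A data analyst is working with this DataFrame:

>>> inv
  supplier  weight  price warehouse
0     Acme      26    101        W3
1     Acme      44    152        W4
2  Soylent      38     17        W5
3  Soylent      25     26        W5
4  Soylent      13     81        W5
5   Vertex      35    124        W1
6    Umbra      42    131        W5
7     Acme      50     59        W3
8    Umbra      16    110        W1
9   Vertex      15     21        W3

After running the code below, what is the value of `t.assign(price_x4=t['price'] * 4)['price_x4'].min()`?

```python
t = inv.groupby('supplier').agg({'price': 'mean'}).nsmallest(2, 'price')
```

group by supplier, mean of price:
               price
supplier            
Acme      104.000000
Soylent    41.333333
Umbra     120.500000
Vertex     72.500000
take 2 rows with smallest price:
              price
supplier           
Soylent   41.333333
Vertex    72.500000
add column price_x4 = t['price'] * 4:
              price    price_x4
supplier                       
Soylent   41.333333  165.333333
Vertex    72.500000  290.000000
Then the min of column 'price_x4': 165.333333333

165.333333333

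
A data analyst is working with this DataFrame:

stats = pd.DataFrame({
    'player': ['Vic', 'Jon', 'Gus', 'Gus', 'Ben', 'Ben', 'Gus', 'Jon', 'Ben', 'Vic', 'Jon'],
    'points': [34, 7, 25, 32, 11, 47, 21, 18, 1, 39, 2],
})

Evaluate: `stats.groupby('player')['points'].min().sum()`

group by player, min of points:
player
Ben     1
Gus    21
Jon     2
Vic    34
Name: points, dtype: int64

58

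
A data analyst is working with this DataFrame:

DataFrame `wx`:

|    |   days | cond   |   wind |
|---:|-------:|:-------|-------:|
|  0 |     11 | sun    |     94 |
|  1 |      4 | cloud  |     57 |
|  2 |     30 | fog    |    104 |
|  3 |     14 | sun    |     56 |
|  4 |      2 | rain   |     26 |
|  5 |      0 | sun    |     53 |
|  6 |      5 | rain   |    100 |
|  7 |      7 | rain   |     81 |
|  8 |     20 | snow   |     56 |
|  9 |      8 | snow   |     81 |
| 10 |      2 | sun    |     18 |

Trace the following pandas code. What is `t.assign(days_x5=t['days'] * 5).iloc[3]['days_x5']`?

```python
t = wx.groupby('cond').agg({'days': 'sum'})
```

140

group by cond, sum of days:
       days
cond       
cloud     4
fog      30
rain     14
snow     28
sun      27
add column days_x5 = t['days'] * 5:
       days  days_x5
cond                
cloud     4       20
fog      30      150
rain     14       70
snow     28      140
sun      27      135
Reading off the value at position 3, column 'days_x5', we get 140.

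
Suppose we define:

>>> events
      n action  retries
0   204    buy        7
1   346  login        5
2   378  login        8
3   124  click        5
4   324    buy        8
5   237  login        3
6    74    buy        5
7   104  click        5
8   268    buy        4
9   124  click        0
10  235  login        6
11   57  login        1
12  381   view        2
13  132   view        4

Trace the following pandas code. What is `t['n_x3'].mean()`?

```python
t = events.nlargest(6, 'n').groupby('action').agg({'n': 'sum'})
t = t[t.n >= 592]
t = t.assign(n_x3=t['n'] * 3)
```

take 6 rows with largest n:
      n action  retries
12  381   view        2
2   378  login        8
1   346  login        5
4   324    buy        8
8   268    buy        4
5   237  login        3
group by action, sum of n:
          n
action     
buy     592
login   961
view    381
filter rows where n >= 592:
          n
action     
buy     592
login   961
add column n_x3 = t['n'] * 3:
          n  n_x3
action           
buy     592  1776
login   961  2883
Then the mean of column 'n_x3': 2329.5

2329.5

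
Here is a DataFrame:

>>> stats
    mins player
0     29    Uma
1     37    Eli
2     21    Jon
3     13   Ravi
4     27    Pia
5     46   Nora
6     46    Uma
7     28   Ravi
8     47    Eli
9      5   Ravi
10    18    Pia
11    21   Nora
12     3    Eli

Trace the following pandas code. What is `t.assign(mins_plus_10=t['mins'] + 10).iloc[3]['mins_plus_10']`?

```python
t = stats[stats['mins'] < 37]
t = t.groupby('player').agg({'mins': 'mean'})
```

32.5

filter rows where mins < 37:
    mins player
0     29    Uma
2     21    Jon
3     13   Ravi
4     27    Pia
7     28   Ravi
9      5   Ravi
10    18    Pia
11    21   Nora
12     3    Eli
group by player, mean of mins:
             mins
player           
Eli      3.000000
Jon     21.000000
Nora    21.000000
Pia     22.500000
Ravi    15.333333
Uma     29.000000
add column mins_plus_10 = t['mins'] + 10:
             mins  mins_plus_10
player                         
Eli      3.000000     13.000000
Jon     21.000000     31.000000
Nora    21.000000     31.000000
Pia     22.500000     32.500000
Ravi    15.333333     25.333333
Uma     29.000000     39.000000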